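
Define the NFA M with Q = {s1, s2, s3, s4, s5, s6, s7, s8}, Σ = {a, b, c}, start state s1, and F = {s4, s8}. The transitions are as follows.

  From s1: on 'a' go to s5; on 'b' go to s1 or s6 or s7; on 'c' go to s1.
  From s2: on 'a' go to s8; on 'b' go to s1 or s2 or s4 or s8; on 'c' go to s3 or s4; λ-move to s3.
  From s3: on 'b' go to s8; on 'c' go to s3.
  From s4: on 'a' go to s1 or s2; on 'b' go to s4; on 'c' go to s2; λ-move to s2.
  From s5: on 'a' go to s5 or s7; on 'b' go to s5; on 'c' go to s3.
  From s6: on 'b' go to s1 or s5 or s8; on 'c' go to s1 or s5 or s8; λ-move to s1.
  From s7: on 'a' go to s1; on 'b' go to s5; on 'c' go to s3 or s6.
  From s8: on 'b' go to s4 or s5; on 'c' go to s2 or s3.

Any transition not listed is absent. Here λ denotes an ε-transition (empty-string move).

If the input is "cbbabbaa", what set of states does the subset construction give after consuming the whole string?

Start in {s1}.
Read 'c': s1→{s1}; now {s1}.
Read 'b': s1→{s1, s6, s7}; now {s1, s6, s7}.
Read 'b': s1→{s1, s6, s7}, s6→{s1, s5, s8}, s7→{s5}; now {s1, s5, s6, s7, s8}.
Read 'a': s1→{s5}, s5→{s5, s7}, s6→∅, s7→{s1}, s8→∅; now {s1, s5, s7}.
Read 'b': s1→{s1, s6, s7}, s5→{s5}, s7→{s5}; now {s1, s5, s6, s7}.
Read 'b': s1→{s1, s6, s7}, s5→{s5}, s6→{s1, s5, s8}, s7→{s5}; now {s1, s5, s6, s7, s8}.
Read 'a': s1→{s5}, s5→{s5, s7}, s6→∅, s7→{s1}, s8→∅; now {s1, s5, s7}.
Read 'a': s1→{s5}, s5→{s5, s7}, s7→{s1}; now {s1, s5, s7}.

{s1, s5, s7}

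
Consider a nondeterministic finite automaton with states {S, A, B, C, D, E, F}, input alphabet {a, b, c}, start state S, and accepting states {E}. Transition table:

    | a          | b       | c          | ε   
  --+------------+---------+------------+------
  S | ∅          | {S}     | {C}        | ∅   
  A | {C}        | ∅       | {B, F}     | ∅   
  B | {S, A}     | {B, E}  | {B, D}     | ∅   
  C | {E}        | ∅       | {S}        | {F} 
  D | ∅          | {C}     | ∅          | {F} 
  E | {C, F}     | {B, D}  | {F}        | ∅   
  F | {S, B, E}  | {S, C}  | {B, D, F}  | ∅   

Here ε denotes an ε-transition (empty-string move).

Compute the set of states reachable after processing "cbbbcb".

{S, B, C, E, F}

Start in {S}.
Read 'c': S→{C}; union {C}; ε-closure = {C, F}.
Read 'b': C→∅, F→{S, C}; union {S, C}; ε-closure = {S, C, F}.
Read 'b': S→{S}, C→∅, F→{S, C}; union {S, C}; ε-closure = {S, C, F}.
Read 'b': S→{S}, C→∅, F→{S, C}; union {S, C}; ε-closure = {S, C, F}.
Read 'c': S→{C}, C→{S}, F→{B, D, F}; now {S, B, C, D, F}.
Read 'b': S→{S}, B→{B, E}, C→∅, D→{C}, F→{S, C}; union {S, B, C, E}; ε-closure = {S, B, C, E, F}.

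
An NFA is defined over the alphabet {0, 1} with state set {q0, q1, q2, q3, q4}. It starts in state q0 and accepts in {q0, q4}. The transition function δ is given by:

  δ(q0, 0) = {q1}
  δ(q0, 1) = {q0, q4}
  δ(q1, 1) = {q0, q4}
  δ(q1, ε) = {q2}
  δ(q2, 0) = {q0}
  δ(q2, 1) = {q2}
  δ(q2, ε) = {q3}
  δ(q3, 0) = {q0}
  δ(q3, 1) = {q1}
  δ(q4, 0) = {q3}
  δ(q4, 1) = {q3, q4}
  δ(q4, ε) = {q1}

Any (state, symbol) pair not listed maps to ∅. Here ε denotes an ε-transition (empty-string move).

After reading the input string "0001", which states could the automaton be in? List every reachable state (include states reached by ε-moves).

{q0, q1, q2, q3, q4}

Start in {q0}.
Read '0': q0→{q1}; union {q1}; ε-closure = {q1, q2, q3}.
Read '0': q1→∅, q2→{q0}, q3→{q0}; now {q0}.
Read '0': q0→{q1}; union {q1}; ε-closure = {q1, q2, q3}.
Read '1': q1→{q0, q4}, q2→{q2}, q3→{q1}; union {q0, q1, q2, q4}; ε-closure = {q0, q1, q2, q3, q4}.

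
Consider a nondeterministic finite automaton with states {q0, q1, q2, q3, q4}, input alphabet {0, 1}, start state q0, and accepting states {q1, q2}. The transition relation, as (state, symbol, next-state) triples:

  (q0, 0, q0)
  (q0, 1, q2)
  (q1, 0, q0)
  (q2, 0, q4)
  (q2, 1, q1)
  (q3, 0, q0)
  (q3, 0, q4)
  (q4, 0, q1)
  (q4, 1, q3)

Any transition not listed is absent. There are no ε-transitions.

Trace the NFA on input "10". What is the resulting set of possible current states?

{q4}

Start in {q0}.
Read '1': {q0} → {q2}.
Read '0': {q2} → {q4}.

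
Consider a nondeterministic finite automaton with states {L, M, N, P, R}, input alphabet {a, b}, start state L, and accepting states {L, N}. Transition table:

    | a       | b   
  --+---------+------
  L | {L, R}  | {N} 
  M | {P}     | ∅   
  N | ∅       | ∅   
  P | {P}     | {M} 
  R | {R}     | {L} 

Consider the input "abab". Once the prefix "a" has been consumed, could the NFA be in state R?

Start in {L}.
Read 'a': L→{L, R}; now {L, R}.
State R is in {L, R}.

Yes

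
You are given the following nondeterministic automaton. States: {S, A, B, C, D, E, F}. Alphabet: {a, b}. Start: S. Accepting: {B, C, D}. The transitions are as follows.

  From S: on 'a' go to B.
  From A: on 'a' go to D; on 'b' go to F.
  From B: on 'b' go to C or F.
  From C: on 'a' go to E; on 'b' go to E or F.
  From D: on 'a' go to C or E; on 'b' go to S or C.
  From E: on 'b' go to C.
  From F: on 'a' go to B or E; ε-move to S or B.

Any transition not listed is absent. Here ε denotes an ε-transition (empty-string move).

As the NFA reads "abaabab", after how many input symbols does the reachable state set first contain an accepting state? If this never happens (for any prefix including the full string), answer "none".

1

Start in {S}.
Read 'a': S→{B}; now {B}.
None of the earlier sets intersect F, but {B} does.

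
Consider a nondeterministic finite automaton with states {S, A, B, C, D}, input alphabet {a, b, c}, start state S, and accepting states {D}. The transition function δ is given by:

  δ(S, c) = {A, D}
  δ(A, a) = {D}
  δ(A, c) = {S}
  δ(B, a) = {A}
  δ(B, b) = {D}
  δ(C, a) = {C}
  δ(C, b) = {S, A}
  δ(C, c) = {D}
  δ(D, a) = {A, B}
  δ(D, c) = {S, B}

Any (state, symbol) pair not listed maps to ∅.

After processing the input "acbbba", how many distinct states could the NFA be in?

0

Start in {S}.
Read 'a': {S} → ∅.
The set is empty and remains empty for the remaining 5 symbols.
That set has 0 states.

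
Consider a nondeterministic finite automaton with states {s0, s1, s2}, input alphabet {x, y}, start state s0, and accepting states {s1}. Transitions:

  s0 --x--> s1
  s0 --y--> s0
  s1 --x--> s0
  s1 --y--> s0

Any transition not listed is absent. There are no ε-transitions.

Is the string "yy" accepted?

No

Start in {s0}.
Read 'y': s0→{s0}; now {s0}.
Read 'y': s0→{s0}; now {s0}.
The final set {s0} contains no accepting state.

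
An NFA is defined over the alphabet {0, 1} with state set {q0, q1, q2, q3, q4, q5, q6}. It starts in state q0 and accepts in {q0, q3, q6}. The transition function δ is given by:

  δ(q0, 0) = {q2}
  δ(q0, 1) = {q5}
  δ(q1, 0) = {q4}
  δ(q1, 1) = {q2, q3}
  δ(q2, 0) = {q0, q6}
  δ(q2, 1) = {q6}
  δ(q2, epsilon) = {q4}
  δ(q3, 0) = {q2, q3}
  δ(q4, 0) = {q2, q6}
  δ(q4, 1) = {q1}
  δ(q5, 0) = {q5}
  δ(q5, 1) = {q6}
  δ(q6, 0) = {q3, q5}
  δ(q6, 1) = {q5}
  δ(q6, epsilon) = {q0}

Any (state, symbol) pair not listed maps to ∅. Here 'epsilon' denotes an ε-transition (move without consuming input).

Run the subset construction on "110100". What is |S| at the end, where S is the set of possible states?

6

Start in {q0}.
Read '1': q0→{q5}; now {q5}.
Read '1': q5→{q6}; union {q6}; ε-closure = {q0, q6}.
Read '0': q0→{q2}, q6→{q3, q5}; union {q2, q3, q5}; ε-closure = {q2, q3, q4, q5}.
Read '1': q2→{q6}, q3→∅, q4→{q1}, q5→{q6}; union {q1, q6}; ε-closure = {q0, q1, q6}.
Read '0': q0→{q2}, q1→{q4}, q6→{q3, q5}; now {q2, q3, q4, q5}.
Read '0': q2→{q0, q6}, q3→{q2, q3}, q4→{q2, q6}, q5→{q5}; union {q0, q2, q3, q5, q6}; ε-closure = {q0, q2, q3, q4, q5, q6}.
That set has 6 states.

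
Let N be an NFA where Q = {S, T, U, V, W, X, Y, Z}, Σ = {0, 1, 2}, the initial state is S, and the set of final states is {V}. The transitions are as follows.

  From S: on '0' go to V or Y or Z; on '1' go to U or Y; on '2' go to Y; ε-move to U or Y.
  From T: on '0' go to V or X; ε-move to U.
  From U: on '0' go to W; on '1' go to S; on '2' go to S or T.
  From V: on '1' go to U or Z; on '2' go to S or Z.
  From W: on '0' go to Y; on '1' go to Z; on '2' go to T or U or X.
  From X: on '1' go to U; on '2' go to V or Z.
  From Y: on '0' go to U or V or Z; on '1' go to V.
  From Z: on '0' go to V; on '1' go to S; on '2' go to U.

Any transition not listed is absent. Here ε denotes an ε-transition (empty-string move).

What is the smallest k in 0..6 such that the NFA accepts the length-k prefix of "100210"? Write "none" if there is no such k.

Start: ε-closure({S}) = {S, U, Y}.
Read '1': S→{U, Y}, U→{S}, Y→{V}; now {S, U, V, Y}.
None of the earlier sets intersect F, but {S, U, V, Y} does.

1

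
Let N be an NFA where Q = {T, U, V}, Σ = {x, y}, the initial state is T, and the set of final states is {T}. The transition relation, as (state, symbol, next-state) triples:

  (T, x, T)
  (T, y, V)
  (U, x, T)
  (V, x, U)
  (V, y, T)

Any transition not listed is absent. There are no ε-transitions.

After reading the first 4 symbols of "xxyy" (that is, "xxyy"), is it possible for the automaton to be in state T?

Start in {T}.
Read 'x': T→{T}; now {T}.
Read 'x': T→{T}; now {T}.
Read 'y': T→{V}; now {V}.
Read 'y': V→{T}; now {T}.
State T is in {T}.

Yes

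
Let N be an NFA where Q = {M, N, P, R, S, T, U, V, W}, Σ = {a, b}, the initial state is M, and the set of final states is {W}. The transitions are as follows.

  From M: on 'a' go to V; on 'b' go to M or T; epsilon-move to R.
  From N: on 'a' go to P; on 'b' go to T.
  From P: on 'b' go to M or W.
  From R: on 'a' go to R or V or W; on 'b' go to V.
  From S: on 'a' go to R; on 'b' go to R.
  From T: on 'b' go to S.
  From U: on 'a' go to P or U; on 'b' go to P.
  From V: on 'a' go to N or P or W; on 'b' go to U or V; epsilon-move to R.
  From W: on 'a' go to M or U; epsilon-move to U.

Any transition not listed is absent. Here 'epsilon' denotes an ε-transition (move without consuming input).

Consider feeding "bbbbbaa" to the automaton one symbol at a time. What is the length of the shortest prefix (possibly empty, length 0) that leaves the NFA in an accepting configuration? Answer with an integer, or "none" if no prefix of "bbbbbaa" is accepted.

4

Start: ε-closure({M}) = {M, R}.
Read 'b': M→{M, T}, R→{V}; union {M, T, V}; ε-closure = {M, R, T, V}.
Read 'b': M→{M, T}, R→{V}, T→{S}, V→{U, V}; union {M, S, T, U, V}; ε-closure = {M, R, S, T, U, V}.
Read 'b': M→{M, T}, R→{V}, S→{R}, T→{S}, U→{P}, V→{U, V}; now {M, P, R, S, T, U, V}.
Read 'b': M→{M, T}, P→{M, W}, R→{V}, S→{R}, T→{S}, U→{P}, V→{U, V}; now {M, P, R, S, T, U, V, W}.
None of the earlier sets intersect F, but {M, P, R, S, T, U, V, W} does.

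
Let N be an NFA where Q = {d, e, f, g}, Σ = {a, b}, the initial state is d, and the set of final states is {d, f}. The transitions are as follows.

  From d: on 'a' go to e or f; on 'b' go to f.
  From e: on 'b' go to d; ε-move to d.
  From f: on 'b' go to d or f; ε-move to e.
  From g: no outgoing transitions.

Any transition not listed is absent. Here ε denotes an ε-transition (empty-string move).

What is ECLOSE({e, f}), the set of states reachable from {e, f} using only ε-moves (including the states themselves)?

{d, e, f}

Begin with {e, f}.
ε-move e → d; add d.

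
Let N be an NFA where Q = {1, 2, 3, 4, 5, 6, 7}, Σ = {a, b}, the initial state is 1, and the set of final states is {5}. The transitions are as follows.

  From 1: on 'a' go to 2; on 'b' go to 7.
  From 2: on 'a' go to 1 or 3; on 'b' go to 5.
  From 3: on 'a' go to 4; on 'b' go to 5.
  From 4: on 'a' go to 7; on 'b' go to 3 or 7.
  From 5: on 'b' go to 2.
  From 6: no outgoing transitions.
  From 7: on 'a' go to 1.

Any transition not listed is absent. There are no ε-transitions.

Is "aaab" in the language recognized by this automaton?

Yes

Start in {1}.
Read 'a': 1→{2}; now {2}.
Read 'a': 2→{1, 3}; now {1, 3}.
Read 'a': 1→{2}, 3→{4}; now {2, 4}.
Read 'b': 2→{5}, 4→{3, 7}; now {3, 5, 7}.
The final set {3, 5, 7} contains the accepting state 5.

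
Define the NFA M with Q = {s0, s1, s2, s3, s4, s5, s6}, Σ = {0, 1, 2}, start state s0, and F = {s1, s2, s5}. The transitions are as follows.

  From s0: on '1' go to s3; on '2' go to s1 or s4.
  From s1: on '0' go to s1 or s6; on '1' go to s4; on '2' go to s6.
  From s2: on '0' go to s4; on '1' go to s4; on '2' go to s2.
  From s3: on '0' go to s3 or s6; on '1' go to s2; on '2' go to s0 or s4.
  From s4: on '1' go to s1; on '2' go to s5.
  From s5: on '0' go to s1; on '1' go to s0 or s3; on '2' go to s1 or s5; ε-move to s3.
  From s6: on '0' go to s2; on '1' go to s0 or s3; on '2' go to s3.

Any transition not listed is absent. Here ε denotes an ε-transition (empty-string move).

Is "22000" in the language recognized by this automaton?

Start in {s0}.
Read '2': s0→{s1, s4}; now {s1, s4}.
Read '2': s1→{s6}, s4→{s5}; union {s5, s6}; ε-closure = {s3, s5, s6}.
Read '0': s3→{s3, s6}, s5→{s1}, s6→{s2}; now {s1, s2, s3, s6}.
Read '0': s1→{s1, s6}, s2→{s4}, s3→{s3, s6}, s6→{s2}; now {s1, s2, s3, s4, s6}.
Read '0': s1→{s1, s6}, s2→{s4}, s3→{s3, s6}, s4→∅, s6→{s2}; now {s1, s2, s3, s4, s6}.
The final set {s1, s2, s3, s4, s6} contains the accepting states s1, s2.

Yes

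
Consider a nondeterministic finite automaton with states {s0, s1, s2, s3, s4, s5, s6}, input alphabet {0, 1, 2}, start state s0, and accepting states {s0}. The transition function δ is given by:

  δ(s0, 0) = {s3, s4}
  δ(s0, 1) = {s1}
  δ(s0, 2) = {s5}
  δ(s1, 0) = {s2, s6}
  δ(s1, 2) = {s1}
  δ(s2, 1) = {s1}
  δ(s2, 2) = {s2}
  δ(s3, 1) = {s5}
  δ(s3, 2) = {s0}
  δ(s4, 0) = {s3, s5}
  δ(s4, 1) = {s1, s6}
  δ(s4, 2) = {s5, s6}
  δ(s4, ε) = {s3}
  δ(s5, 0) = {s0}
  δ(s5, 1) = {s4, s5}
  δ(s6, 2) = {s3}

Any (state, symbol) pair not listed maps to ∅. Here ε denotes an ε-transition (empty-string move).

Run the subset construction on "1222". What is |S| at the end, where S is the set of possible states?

1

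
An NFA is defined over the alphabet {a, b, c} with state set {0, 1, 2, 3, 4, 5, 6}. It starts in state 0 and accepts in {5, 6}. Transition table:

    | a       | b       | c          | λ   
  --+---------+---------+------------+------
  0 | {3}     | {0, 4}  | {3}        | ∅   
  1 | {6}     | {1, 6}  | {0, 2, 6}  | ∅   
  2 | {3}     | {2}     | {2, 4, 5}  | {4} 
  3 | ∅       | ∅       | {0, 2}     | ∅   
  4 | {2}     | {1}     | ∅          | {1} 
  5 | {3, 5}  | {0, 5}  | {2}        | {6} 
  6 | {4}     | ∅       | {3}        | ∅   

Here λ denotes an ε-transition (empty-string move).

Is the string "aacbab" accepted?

No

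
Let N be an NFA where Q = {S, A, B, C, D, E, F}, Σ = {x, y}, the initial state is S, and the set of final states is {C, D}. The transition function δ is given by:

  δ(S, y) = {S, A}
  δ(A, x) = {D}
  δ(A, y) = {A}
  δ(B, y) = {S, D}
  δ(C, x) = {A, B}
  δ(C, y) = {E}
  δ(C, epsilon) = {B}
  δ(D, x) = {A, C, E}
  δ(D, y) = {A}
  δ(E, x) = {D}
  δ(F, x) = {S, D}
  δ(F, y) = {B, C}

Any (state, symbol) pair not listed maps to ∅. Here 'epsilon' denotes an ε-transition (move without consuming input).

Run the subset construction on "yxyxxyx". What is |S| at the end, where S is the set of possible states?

5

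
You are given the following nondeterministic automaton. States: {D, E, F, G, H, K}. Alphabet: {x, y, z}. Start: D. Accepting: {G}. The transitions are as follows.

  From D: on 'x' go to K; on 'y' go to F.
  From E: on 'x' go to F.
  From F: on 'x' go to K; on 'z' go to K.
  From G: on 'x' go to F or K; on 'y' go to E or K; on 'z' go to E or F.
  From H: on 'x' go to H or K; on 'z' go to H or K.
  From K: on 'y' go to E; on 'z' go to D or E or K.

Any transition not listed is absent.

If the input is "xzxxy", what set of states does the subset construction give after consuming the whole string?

Start in {D}.
Read 'x': {D} → {K}.
Read 'z': {K} → {D, E, K}.
Read 'x': {D, E, K} → {F, K}.
Read 'x': {F, K} → {K}.
Read 'y': {K} → {E}.

{E}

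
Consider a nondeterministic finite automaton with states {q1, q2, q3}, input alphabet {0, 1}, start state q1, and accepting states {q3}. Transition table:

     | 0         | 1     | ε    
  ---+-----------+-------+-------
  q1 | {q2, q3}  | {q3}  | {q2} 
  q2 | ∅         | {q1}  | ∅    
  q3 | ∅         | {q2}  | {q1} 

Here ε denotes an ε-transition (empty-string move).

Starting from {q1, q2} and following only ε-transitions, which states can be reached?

Begin with {q1, q2}.
No ε-moves leave this set, so the closure equals the set itself.

{q1, q2}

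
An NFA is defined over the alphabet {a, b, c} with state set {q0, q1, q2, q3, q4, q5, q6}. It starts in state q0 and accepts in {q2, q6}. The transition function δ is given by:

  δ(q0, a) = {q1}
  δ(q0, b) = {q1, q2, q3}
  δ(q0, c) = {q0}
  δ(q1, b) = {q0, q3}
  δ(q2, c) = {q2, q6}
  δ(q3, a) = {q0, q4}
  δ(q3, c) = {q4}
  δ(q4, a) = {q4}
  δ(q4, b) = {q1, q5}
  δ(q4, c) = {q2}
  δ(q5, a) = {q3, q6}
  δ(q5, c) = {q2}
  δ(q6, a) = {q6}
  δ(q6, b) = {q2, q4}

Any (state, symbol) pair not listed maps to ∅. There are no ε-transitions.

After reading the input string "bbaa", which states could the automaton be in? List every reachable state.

Start in {q0}.
Read 'b': {q0} → {q1, q2, q3}.
Read 'b': {q1, q2, q3} → {q0, q3}.
Read 'a': {q0, q3} → {q0, q1, q4}.
Read 'a': {q0, q1, q4} → {q1, q4}.

{q1, q4}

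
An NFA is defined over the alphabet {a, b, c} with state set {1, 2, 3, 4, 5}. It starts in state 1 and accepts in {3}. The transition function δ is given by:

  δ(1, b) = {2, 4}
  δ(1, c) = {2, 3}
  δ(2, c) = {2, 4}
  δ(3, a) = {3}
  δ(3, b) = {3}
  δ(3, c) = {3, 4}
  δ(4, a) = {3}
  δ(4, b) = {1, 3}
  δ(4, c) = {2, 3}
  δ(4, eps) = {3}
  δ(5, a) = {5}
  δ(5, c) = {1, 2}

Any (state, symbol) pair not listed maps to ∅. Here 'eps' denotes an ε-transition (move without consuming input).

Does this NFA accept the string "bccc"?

Start in {1}.
Read 'b': 1→{2, 4}; union {2, 4}; ε-closure = {2, 3, 4}.
Read 'c': 2→{2, 4}, 3→{3, 4}, 4→{2, 3}; now {2, 3, 4}.
Read 'c': 2→{2, 4}, 3→{3, 4}, 4→{2, 3}; now {2, 3, 4}.
Read 'c': 2→{2, 4}, 3→{3, 4}, 4→{2, 3}; now {2, 3, 4}.
The final set {2, 3, 4} contains the accepting state 3.

Yes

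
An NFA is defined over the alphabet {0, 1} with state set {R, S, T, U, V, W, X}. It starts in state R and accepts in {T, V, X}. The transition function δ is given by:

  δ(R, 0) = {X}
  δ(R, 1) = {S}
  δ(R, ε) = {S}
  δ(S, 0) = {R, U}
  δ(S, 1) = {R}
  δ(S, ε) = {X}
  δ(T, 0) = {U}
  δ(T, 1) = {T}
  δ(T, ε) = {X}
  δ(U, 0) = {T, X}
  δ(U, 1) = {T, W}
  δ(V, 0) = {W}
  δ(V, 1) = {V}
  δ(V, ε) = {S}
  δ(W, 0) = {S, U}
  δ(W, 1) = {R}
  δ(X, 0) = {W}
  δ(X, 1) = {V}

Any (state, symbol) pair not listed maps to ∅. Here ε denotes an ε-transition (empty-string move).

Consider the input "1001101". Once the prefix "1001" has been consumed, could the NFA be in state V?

Yes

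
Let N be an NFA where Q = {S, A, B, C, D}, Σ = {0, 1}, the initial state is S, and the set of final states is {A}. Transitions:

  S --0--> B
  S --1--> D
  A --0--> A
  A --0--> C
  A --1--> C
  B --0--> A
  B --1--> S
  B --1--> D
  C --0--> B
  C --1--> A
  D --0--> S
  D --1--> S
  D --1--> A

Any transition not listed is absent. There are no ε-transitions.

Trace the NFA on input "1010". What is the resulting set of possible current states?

{S}

Start in {S}.
Read '1': S→{D}; now {D}.
Read '0': D→{S}; now {S}.
Read '1': S→{D}; now {D}.
Read '0': D→{S}; now {S}.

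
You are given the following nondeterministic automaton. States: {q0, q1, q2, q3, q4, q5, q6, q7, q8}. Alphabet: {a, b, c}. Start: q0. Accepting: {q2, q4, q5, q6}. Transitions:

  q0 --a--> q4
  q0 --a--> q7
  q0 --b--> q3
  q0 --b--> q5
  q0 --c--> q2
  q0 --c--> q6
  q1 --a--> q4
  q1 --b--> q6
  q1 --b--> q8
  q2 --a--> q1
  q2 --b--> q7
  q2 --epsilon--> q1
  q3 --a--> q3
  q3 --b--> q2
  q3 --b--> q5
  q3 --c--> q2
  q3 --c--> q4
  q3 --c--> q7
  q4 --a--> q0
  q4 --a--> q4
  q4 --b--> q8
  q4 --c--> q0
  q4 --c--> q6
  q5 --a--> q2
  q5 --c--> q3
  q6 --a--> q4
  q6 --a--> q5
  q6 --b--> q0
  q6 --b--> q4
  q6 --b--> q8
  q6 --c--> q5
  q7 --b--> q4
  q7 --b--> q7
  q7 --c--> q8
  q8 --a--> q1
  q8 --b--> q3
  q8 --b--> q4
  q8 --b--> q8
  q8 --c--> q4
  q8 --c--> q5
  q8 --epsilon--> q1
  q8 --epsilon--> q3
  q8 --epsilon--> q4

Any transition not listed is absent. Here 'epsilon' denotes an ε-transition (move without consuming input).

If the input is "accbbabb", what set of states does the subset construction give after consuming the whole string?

Start in {q0}.
Read 'a': q0→{q4, q7}; now {q4, q7}.
Read 'c': q4→{q0, q6}, q7→{q8}; union {q0, q6, q8}; ε-closure = {q0, q1, q3, q4, q6, q8}.
Read 'c': q0→{q2, q6}, q1→∅, q3→{q2, q4, q7}, q4→{q0, q6}, q6→{q5}, q8→{q4, q5}; union {q0, q2, q4, q5, q6, q7}; ε-closure = {q0, q1, q2, q4, q5, q6, q7}.
Read 'b': q0→{q3, q5}, q1→{q6, q8}, q2→{q7}, q4→{q8}, q5→∅, q6→{q0, q4, q8}, q7→{q4, q7}; union {q0, q3, q4, q5, q6, q7, q8}; ε-closure = {q0, q1, q3, q4, q5, q6, q7, q8}.
Read 'b': q0→{q3, q5}, q1→{q6, q8}, q3→{q2, q5}, q4→{q8}, q5→∅, q6→{q0, q4, q8}, q7→{q4, q7}, q8→{q3, q4, q8}; union {q0, q2, q3, q4, q5, q6, q7, q8}; ε-closure = {q0, q1, q2, q3, q4, q5, q6, q7, q8}.
Read 'a': q0→{q4, q7}, q1→{q4}, q2→{q1}, q3→{q3}, q4→{q0, q4}, q5→{q2}, q6→{q4, q5}, q7→∅, q8→{q1}; now {q0, q1, q2, q3, q4, q5, q7}.
Read 'b': q0→{q3, q5}, q1→{q6, q8}, q2→{q7}, q3→{q2, q5}, q4→{q8}, q5→∅, q7→{q4, q7}; union {q2, q3, q4, q5, q6, q7, q8}; ε-closure = {q1, q2, q3, q4, q5, q6, q7, q8}.
Read 'b': q1→{q6, q8}, q2→{q7}, q3→{q2, q5}, q4→{q8}, q5→∅, q6→{q0, q4, q8}, q7→{q4, q7}, q8→{q3, q4, q8}; union {q0, q2, q3, q4, q5, q6, q7, q8}; ε-closure = {q0, q1, q2, q3, q4, q5, q6, q7, q8}.

{q0, q1, q2, q3, q4, q5, q6, q7, q8}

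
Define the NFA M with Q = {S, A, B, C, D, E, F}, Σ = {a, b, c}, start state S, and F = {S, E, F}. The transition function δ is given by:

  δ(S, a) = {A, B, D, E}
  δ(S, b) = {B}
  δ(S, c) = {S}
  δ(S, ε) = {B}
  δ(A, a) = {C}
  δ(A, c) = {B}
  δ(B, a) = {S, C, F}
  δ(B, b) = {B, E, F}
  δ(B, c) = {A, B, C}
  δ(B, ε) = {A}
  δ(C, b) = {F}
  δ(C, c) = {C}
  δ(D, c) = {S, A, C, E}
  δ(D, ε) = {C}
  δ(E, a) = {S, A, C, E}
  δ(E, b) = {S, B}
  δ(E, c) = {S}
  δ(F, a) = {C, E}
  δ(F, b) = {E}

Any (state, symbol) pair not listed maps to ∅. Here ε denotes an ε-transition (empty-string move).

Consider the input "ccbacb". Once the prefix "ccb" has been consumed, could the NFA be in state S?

Start: ε-closure({S}) = {S, A, B}.
Read 'c': {S, A, B} → {S, A, B, C}.
Read 'c': {S, A, B, C} → {S, A, B, C}.
Read 'b': {S, A, B, C} → {A, B, E, F}.
State S is not in {A, B, E, F}.

No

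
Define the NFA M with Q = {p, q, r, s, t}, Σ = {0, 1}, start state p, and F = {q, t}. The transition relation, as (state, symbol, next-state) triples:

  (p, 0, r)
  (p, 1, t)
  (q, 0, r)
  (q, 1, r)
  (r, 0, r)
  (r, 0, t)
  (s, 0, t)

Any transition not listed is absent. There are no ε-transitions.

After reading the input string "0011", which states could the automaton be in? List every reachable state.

∅

Start in {p}.
Read '0': {p} → {r}.
Read '0': {r} → {r, t}.
Read '1': {r, t} → ∅.
The set is empty and remains empty for the remaining 1 symbol.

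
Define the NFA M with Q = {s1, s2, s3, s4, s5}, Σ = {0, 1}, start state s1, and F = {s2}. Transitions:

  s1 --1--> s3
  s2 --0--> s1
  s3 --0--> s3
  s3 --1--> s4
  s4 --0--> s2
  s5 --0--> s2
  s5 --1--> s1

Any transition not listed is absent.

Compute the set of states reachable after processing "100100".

{s1}

Start in {s1}.
Read '1': s1→{s3}; now {s3}.
Read '0': s3→{s3}; now {s3}.
Read '0': s3→{s3}; now {s3}.
Read '1': s3→{s4}; now {s4}.
Read '0': s4→{s2}; now {s2}.
Read '0': s2→{s1}; now {s1}.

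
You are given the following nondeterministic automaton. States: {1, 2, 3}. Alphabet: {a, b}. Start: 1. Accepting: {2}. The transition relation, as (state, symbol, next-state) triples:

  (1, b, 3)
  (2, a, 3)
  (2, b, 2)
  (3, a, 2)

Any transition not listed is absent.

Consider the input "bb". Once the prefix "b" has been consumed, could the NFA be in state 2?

No

Start in {1}.
Read 'b': 1→{3}; now {3}.
State 2 is not in {3}.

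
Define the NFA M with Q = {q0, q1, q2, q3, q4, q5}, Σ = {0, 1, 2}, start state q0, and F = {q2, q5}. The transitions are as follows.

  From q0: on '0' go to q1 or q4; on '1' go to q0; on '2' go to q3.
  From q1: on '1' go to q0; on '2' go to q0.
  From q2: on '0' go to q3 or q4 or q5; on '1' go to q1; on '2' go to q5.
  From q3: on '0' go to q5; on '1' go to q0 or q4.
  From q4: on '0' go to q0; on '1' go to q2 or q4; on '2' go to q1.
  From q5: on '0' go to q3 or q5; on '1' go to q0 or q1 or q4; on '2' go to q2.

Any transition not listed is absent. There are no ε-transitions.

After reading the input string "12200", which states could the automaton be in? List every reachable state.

Start in {q0}.
Read '1': q0→{q0}; now {q0}.
Read '2': q0→{q3}; now {q3}.
Read '2': q3→∅; now ∅.
The set is empty and remains empty for the remaining 2 symbols.

∅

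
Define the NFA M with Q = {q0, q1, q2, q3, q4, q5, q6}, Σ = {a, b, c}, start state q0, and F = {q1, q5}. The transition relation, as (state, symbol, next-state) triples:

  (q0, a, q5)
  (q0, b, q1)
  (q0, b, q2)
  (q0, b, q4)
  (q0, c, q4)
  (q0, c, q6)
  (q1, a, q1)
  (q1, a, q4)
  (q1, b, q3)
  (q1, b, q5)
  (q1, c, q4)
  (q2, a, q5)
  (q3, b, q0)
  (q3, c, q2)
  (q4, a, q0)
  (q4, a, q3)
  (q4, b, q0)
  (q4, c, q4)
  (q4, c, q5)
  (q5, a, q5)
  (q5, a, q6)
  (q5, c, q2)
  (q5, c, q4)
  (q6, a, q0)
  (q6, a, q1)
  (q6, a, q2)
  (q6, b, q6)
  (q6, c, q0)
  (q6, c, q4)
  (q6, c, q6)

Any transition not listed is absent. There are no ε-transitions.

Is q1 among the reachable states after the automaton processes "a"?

No

Start in {q0}.
Read 'a': {q0} → {q5}.
State q1 is not in {q5}.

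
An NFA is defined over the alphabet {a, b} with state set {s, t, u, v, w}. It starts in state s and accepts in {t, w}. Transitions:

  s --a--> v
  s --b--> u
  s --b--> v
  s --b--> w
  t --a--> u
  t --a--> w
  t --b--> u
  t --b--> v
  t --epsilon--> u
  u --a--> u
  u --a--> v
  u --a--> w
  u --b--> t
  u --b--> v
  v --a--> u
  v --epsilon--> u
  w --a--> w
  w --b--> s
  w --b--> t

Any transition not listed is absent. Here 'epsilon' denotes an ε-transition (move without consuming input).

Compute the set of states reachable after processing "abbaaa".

Start in {s}.
Read 'a': s→{v}; union {v}; ε-closure = {u, v}.
Read 'b': u→{t, v}, v→∅; union {t, v}; ε-closure = {t, u, v}.
Read 'b': t→{u, v}, u→{t, v}, v→∅; now {t, u, v}.
Read 'a': t→{u, w}, u→{u, v, w}, v→{u}; now {u, v, w}.
Read 'a': u→{u, v, w}, v→{u}, w→{w}; now {u, v, w}.
Read 'a': u→{u, v, w}, v→{u}, w→{w}; now {u, v, w}.

{u, v, w}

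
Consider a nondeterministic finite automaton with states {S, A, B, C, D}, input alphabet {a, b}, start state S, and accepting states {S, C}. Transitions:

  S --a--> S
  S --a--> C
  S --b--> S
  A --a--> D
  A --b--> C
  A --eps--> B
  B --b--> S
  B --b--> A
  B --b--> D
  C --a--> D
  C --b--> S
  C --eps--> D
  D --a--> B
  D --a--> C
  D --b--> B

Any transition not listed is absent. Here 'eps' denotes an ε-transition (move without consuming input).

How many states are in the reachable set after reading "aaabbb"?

Start in {S}.
Read 'a': S→{S, C}; union {S, C}; ε-closure = {S, C, D}.
Read 'a': S→{S, C}, C→{D}, D→{B, C}; now {S, B, C, D}.
Read 'a': S→{S, C}, B→∅, C→{D}, D→{B, C}; now {S, B, C, D}.
Read 'b': S→{S}, B→{S, A, D}, C→{S}, D→{B}; now {S, A, B, D}.
Read 'b': S→{S}, A→{C}, B→{S, A, D}, D→{B}; now {S, A, B, C, D}.
Read 'b': S→{S}, A→{C}, B→{S, A, D}, C→{S}, D→{B}; now {S, A, B, C, D}.
That set has 5 states.

5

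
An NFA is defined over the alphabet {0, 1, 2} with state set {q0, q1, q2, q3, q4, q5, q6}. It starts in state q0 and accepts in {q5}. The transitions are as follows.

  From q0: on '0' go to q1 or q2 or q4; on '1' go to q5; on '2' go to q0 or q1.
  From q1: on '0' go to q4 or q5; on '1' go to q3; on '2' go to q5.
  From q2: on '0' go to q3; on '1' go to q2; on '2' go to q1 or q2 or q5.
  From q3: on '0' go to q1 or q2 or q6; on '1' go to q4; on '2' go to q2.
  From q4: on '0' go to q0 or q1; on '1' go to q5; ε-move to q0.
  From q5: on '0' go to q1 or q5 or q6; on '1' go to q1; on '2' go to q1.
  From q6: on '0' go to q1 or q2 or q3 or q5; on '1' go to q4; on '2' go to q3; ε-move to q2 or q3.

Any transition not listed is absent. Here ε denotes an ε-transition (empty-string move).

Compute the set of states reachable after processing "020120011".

Start in {q0}.
Read '0': q0→{q1, q2, q4}; union {q1, q2, q4}; ε-closure = {q0, q1, q2, q4}.
Read '2': q0→{q0, q1}, q1→{q5}, q2→{q1, q2, q5}, q4→∅; now {q0, q1, q2, q5}.
Read '0': q0→{q1, q2, q4}, q1→{q4, q5}, q2→{q3}, q5→{q1, q5, q6}; union {q1, q2, q3, q4, q5, q6}; ε-closure = {q0, q1, q2, q3, q4, q5, q6}.
Read '1': q0→{q5}, q1→{q3}, q2→{q2}, q3→{q4}, q4→{q5}, q5→{q1}, q6→{q4}; union {q1, q2, q3, q4, q5}; ε-closure = {q0, q1, q2, q3, q4, q5}.
Read '2': q0→{q0, q1}, q1→{q5}, q2→{q1, q2, q5}, q3→{q2}, q4→∅, q5→{q1}; now {q0, q1, q2, q5}.
Read '0': q0→{q1, q2, q4}, q1→{q4, q5}, q2→{q3}, q5→{q1, q5, q6}; union {q1, q2, q3, q4, q5, q6}; ε-closure = {q0, q1, q2, q3, q4, q5, q6}.
Read '0': q0→{q1, q2, q4}, q1→{q4, q5}, q2→{q3}, q3→{q1, q2, q6}, q4→{q0, q1}, q5→{q1, q5, q6}, q6→{q1, q2, q3, q5}; now {q0, q1, q2, q3, q4, q5, q6}.
Read '1': q0→{q5}, q1→{q3}, q2→{q2}, q3→{q4}, q4→{q5}, q5→{q1}, q6→{q4}; union {q1, q2, q3, q4, q5}; ε-closure = {q0, q1, q2, q3, q4, q5}.
Read '1': q0→{q5}, q1→{q3}, q2→{q2}, q3→{q4}, q4→{q5}, q5→{q1}; union {q1, q2, q3, q4, q5}; ε-closure = {q0, q1, q2, q3, q4, q5}.

{q0, q1, q2, q3, q4, q5}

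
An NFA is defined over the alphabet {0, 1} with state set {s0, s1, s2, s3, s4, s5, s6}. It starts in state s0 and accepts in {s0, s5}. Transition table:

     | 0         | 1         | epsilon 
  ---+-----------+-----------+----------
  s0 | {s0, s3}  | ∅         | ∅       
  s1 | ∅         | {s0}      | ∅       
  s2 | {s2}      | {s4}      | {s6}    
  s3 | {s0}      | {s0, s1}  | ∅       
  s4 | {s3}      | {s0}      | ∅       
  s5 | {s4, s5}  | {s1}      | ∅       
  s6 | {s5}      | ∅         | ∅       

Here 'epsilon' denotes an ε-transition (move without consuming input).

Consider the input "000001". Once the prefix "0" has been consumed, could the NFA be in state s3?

Start in {s0}.
Read '0': s0→{s0, s3}; now {s0, s3}.
State s3 is in {s0, s3}.

Yes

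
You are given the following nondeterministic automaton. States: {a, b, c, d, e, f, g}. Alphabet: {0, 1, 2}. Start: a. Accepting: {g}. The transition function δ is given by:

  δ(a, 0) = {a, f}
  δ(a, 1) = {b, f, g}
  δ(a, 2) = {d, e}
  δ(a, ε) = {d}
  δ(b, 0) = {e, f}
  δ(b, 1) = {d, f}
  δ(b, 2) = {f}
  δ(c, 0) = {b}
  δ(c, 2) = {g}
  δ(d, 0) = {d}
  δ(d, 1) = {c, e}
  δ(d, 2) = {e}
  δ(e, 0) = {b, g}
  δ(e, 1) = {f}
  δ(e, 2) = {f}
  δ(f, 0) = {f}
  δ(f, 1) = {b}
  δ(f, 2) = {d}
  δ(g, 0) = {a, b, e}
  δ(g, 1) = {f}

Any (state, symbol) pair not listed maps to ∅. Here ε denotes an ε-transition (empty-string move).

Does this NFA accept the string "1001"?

Yes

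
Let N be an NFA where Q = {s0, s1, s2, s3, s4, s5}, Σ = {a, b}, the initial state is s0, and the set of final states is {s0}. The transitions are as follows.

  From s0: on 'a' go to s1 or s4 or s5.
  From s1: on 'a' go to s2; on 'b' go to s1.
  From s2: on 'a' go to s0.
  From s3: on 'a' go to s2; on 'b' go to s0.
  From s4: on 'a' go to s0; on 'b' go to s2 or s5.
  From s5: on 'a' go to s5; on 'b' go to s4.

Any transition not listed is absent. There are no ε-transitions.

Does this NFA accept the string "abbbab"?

No

Start in {s0}.
Read 'a': s0→{s1, s4, s5}; now {s1, s4, s5}.
Read 'b': s1→{s1}, s4→{s2, s5}, s5→{s4}; now {s1, s2, s4, s5}.
Read 'b': s1→{s1}, s2→∅, s4→{s2, s5}, s5→{s4}; now {s1, s2, s4, s5}.
Read 'b': s1→{s1}, s2→∅, s4→{s2, s5}, s5→{s4}; now {s1, s2, s4, s5}.
Read 'a': s1→{s2}, s2→{s0}, s4→{s0}, s5→{s5}; now {s0, s2, s5}.
Read 'b': s0→∅, s2→∅, s5→{s4}; now {s4}.
The final set {s4} contains no accepting state.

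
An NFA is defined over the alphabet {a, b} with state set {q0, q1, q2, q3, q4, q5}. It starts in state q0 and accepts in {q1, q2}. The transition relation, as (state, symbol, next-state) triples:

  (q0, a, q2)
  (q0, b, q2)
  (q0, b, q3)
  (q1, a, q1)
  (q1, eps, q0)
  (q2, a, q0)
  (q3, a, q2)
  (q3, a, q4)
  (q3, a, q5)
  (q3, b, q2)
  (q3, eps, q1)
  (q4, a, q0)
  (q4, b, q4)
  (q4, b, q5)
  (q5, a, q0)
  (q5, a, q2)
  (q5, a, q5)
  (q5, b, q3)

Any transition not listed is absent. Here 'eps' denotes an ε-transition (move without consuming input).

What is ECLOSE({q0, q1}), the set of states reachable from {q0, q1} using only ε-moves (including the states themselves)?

Begin with {q0, q1}.
No ε-moves leave this set, so the closure equals the set itself.

{q0, q1}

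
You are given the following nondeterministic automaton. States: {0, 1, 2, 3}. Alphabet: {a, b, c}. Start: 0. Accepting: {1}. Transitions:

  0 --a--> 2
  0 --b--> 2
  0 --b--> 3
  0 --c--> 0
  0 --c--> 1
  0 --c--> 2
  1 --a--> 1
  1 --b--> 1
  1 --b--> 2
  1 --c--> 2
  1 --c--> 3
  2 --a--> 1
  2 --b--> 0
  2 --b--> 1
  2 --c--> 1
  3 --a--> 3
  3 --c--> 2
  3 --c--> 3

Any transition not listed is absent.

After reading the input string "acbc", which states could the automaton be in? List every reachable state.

Start in {0}.
Read 'a': 0→{2}; now {2}.
Read 'c': 2→{1}; now {1}.
Read 'b': 1→{1, 2}; now {1, 2}.
Read 'c': 1→{2, 3}, 2→{1}; now {1, 2, 3}.

{1, 2, 3}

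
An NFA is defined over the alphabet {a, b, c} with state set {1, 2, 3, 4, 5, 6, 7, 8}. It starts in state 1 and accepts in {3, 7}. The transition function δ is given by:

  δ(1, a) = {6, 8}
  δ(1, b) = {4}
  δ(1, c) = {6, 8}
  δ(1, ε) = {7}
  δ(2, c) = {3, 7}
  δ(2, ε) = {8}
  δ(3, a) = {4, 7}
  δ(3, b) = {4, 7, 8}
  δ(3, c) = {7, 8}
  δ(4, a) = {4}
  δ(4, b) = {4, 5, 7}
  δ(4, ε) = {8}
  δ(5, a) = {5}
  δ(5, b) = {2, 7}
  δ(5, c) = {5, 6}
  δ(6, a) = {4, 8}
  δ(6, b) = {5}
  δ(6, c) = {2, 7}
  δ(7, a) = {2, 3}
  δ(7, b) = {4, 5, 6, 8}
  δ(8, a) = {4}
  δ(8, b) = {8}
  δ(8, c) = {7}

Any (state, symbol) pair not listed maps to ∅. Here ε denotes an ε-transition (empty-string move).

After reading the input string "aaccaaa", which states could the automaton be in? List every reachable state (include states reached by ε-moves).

∅

Start: ε-closure({1}) = {1, 7}.
Read 'a': {1, 7} → {2, 3, 6, 8}.
Read 'a': {2, 3, 6, 8} → {4, 7, 8}.
Read 'c': {4, 7, 8} → {7}.
Read 'c': {7} → ∅.
The set is empty and remains empty for the remaining 3 symbols.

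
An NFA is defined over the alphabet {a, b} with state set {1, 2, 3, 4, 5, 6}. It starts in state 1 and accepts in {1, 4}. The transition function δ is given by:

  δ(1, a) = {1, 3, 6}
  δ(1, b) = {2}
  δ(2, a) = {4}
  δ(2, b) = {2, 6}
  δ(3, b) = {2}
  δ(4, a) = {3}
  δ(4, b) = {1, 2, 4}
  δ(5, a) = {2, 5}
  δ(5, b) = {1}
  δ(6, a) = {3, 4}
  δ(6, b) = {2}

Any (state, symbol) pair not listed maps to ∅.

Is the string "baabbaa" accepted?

No

Start in {1}.
Read 'b': {1} → {2}.
Read 'a': {2} → {4}.
Read 'a': {4} → {3}.
Read 'b': {3} → {2}.
Read 'b': {2} → {2, 6}.
Read 'a': {2, 6} → {3, 4}.
Read 'a': {3, 4} → {3}.
The final set {3} contains no accepting state.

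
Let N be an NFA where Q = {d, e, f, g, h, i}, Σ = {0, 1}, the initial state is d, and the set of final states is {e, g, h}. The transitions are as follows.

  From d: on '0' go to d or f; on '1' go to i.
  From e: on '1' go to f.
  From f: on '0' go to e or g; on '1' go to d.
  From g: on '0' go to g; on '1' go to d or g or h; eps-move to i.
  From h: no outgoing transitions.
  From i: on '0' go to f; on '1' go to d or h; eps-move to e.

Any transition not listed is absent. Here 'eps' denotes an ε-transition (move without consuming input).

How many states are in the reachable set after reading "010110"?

5

Start in {d}.
Read '0': d→{d, f}; now {d, f}.
Read '1': d→{i}, f→{d}; union {d, i}; ε-closure = {d, e, i}.
Read '0': d→{d, f}, e→∅, i→{f}; now {d, f}.
Read '1': d→{i}, f→{d}; union {d, i}; ε-closure = {d, e, i}.
Read '1': d→{i}, e→{f}, i→{d, h}; union {d, f, h, i}; ε-closure = {d, e, f, h, i}.
Read '0': d→{d, f}, e→∅, f→{e, g}, h→∅, i→{f}; union {d, e, f, g}; ε-closure = {d, e, f, g, i}.
That set has 5 states.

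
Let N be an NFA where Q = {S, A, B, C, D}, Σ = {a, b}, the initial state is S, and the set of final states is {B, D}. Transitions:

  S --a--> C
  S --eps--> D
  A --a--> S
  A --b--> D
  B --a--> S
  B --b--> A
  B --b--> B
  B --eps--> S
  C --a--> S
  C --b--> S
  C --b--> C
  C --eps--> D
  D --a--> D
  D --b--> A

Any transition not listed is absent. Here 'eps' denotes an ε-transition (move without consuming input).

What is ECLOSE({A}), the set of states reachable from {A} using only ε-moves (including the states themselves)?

Begin with {A}.
No ε-moves leave this set, so the closure equals the set itself.

{A}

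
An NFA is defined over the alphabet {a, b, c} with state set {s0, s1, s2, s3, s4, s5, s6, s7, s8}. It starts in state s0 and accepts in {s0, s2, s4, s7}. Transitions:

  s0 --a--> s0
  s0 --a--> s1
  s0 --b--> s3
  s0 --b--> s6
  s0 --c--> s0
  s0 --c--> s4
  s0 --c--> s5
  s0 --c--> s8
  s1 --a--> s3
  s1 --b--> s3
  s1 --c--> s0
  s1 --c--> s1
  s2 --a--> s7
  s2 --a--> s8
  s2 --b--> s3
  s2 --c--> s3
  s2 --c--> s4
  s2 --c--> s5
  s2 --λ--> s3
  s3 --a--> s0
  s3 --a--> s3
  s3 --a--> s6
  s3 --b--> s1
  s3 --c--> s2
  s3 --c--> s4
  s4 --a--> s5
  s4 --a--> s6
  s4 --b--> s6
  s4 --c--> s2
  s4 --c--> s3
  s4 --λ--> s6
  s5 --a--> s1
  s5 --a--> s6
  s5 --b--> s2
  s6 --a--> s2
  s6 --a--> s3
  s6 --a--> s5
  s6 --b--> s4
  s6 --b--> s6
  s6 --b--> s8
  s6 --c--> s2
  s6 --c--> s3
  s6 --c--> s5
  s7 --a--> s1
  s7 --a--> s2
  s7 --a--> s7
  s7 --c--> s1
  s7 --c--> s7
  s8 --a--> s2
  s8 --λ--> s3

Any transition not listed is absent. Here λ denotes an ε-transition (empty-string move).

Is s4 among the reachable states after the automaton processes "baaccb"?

Start in {s0}.
Read 'b': s0→{s3, s6}; now {s3, s6}.
Read 'a': s3→{s0, s3, s6}, s6→{s2, s3, s5}; now {s0, s2, s3, s5, s6}.
Read 'a': s0→{s0, s1}, s2→{s7, s8}, s3→{s0, s3, s6}, s5→{s1, s6}, s6→{s2, s3, s5}; now {s0, s1, s2, s3, s5, s6, s7, s8}.
Read 'c': s0→{s0, s4, s5, s8}, s1→{s0, s1}, s2→{s3, s4, s5}, s3→{s2, s4}, s5→∅, s6→{s2, s3, s5}, s7→{s1, s7}, s8→∅; union {s0, s1, s2, s3, s4, s5, s7, s8}; ε-closure = {s0, s1, s2, s3, s4, s5, s6, s7, s8}.
Read 'c': s0→{s0, s4, s5, s8}, s1→{s0, s1}, s2→{s3, s4, s5}, s3→{s2, s4}, s4→{s2, s3}, s5→∅, s6→{s2, s3, s5}, s7→{s1, s7}, s8→∅; union {s0, s1, s2, s3, s4, s5, s7, s8}; ε-closure = {s0, s1, s2, s3, s4, s5, s6, s7, s8}.
Read 'b': s0→{s3, s6}, s1→{s3}, s2→{s3}, s3→{s1}, s4→{s6}, s5→{s2}, s6→{s4, s6, s8}, s7→∅, s8→∅; now {s1, s2, s3, s4, s6, s8}.
State s4 is in {s1, s2, s3, s4, s6, s8}.

Yes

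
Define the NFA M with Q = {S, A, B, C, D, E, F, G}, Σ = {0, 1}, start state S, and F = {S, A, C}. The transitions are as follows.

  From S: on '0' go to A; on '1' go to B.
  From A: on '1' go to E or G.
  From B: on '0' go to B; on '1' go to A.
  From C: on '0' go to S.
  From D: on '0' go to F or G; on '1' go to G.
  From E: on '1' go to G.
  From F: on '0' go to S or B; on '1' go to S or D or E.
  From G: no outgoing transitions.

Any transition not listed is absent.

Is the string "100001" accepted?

Start in {S}.
Read '1': S→{B}; now {B}.
Read '0': B→{B}; now {B}.
Read '0': B→{B}; now {B}.
Read '0': B→{B}; now {B}.
Read '0': B→{B}; now {B}.
Read '1': B→{A}; now {A}.
The final set {A} contains the accepting state A.

Yes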